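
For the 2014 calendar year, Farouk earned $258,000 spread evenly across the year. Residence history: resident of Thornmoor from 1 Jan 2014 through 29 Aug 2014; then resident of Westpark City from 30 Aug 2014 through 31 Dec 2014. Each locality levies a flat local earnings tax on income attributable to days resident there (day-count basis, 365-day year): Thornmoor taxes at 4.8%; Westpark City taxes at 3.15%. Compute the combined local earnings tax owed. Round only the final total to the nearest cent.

$10,937.79

Thornmoor, 1 Jan – 29 Aug 2014: 241 days → $258,000 × 4.8% × 241/365 = $8,176.8329
Westpark City, 30 Aug – 31 Dec 2014: 124 days → $258,000 × 3.15% × 124/365 = $2,760.9534
Total = $10,937.7863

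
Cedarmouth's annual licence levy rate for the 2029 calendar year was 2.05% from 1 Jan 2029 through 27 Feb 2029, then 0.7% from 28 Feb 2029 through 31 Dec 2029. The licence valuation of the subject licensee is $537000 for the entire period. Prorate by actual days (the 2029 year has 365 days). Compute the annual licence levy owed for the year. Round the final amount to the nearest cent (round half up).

1 Jan – 27 Feb 2029: 58 days at 2.05% → $537000 × 2.05% × 58/365 = $1749.2959
28 Feb – 31 Dec 2029: 307 days at 0.7% → $537000 × 0.7% × 307/365 = $3161.6795
Total = $4910.9753

$4910.98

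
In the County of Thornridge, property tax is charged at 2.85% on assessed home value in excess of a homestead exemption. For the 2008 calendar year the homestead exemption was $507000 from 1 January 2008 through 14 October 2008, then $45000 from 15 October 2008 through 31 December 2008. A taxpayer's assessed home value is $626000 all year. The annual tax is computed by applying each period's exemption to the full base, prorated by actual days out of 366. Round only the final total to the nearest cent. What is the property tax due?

1 January – 14 October 2008: 288 days, exemption $507000 → ($626000 − $507000) × 2.85% × 288/366 = $2668.7213
15 October – 31 December 2008: 78 days, exemption $45000 → ($626000 − $45000) × 2.85% × 78/366 = $3528.8607
Total = $6197.5820

$6197.58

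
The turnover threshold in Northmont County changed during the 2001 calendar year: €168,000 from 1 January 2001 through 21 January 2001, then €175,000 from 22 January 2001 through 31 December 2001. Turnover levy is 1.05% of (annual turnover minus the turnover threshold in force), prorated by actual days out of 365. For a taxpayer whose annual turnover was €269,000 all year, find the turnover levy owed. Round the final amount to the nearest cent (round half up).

1 January – 21 January 2001: 21 days, exemption €168,000 → (€269,000 − €168,000) × 1.05% × 21/365 = €61.0151
22 January – 31 December 2001: 344 days, exemption €175,000 → (€269,000 − €175,000) × 1.05% × 344/365 = €930.2137
Total = €991.2288

€991.23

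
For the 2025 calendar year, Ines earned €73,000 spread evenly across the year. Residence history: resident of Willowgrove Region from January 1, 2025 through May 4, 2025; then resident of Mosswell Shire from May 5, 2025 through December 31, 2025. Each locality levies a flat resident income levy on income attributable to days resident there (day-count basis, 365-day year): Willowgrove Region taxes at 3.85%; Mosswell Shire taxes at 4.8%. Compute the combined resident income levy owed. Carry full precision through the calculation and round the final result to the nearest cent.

Willowgrove Region, January 1 – May 4, 2025: 124 days → €73,000 × 3.85% × 124/365 = €954.8000
Mosswell Shire, May 5 – December 31, 2025: 241 days → €73,000 × 4.8% × 241/365 = €2,313.6000
Total = €3,268.4000

€3,268.40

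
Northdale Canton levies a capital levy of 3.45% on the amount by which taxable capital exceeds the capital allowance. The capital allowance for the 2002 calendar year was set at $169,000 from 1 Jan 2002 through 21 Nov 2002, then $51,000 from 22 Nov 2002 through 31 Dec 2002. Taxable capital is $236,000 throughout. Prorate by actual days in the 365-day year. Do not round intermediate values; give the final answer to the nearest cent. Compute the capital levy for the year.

$2,757.64

1 Jan – 21 Nov 2002: 325 days, exemption $169,000 → ($236,000 − $169,000) × 3.45% × 325/365 = $2,058.1849
22 Nov – 31 Dec 2002: 40 days, exemption $51,000 → ($236,000 − $51,000) × 3.45% × 40/365 = $699.4521
Total = $2,757.6370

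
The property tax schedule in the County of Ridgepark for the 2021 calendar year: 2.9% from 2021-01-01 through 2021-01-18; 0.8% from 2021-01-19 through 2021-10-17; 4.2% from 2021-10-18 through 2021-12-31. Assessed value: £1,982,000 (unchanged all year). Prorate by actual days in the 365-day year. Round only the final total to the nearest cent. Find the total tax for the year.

2021-01-01 to 2021-01-18: 18 days at 2.9% → £1,982,000 × 2.9% × 18/365 = £2,834.5315
2021-01-19 to 2021-10-17: 272 days at 0.8% → £1,982,000 × 0.8% × 272/365 = £11,815.9781
2021-10-18 to 2021-12-31: 75 days at 4.2% → £1,982,000 × 4.2% × 75/365 = £17,104.9315
Total = £31,755.4411

£31,755.44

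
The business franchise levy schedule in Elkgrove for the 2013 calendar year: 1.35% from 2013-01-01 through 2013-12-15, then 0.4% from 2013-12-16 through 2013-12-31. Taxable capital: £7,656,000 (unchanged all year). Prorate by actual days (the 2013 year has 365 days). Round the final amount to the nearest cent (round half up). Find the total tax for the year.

£100,167.75

2013-01-01 to 2013-12-15: 349 days at 1.35% → £7,656,000 × 1.35% × 349/365 = £98,825.3260
2013-12-16 to 2013-12-31: 16 days at 0.4% → £7,656,000 × 0.4% × 16/365 = £1,342.4219
Total = £100,167.7479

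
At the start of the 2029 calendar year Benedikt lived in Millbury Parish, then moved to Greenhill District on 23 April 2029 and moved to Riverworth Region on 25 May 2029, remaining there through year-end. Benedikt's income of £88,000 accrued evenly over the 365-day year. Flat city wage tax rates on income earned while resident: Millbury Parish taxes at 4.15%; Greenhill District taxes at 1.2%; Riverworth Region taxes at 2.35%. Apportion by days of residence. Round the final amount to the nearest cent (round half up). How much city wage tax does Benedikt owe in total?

£2,465.33

Millbury Parish, 1 January – 22 April 2029: 112 days → £88,000 × 4.15% × 112/365 = £1,120.6137
Greenhill District, 23 April – 24 May 2029: 32 days → £88,000 × 1.2% × 32/365 = £92.5808
Riverworth Region, 25 May – 31 December 2029: 221 days → £88,000 × 2.35% × 221/365 = £1,252.1315
Total = £2,465.3260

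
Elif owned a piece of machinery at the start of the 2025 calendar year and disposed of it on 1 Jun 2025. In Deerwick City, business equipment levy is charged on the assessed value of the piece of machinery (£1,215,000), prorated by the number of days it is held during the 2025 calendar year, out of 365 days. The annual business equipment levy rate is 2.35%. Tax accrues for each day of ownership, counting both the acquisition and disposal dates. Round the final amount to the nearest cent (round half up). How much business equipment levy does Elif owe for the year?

Days held (1 Jan – 1 Jun 2025): 152 out of 365
Tax = £1,215,000 × 2.35% × 152/365 = £11,890.3562

£11,890.36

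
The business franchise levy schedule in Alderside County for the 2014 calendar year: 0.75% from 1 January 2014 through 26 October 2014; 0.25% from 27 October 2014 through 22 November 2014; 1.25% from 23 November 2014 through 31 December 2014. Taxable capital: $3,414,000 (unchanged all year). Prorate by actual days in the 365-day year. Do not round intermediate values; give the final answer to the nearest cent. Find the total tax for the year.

$26,166.21

1 January – 26 October 2014: 299 days at 0.75% → $3,414,000 × 0.75% × 299/365 = $20,975.0548
27 October – 22 November 2014: 27 days at 0.25% → $3,414,000 × 0.25% × 27/365 = $631.3562
23 November – 31 December 2014: 39 days at 1.25% → $3,414,000 × 1.25% × 39/365 = $4,559.7945
Total = $26,166.2055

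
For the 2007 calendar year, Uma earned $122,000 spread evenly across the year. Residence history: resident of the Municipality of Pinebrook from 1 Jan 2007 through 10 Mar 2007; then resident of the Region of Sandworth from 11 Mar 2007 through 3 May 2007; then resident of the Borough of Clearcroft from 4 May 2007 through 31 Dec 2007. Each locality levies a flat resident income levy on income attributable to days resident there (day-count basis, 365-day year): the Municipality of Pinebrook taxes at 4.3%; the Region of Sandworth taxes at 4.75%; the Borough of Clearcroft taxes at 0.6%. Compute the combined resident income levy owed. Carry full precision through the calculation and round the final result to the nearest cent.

$2,334.38

The Municipality of Pinebrook, 1 Jan – 10 Mar 2007: 69 days → $122,000 × 4.3% × 69/365 = $991.7096
The Region of Sandworth, 11 Mar – 3 May 2007: 54 days → $122,000 × 4.75% × 54/365 = $857.3425
The Borough of Clearcroft, 4 May – 31 Dec 2007: 242 days → $122,000 × 0.6% × 242/365 = $485.3260
Total = $2,334.3781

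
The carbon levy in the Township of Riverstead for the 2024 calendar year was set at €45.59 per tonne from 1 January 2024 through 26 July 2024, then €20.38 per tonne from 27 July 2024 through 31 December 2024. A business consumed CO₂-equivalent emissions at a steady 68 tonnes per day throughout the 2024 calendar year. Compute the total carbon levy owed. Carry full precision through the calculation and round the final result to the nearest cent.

1 January – 26 July 2024: 208 days × 68 tonnes/day = 14,144 tonnes at €45.59/tonne → €644,824.96
27 July – 31 December 2024: 158 days × 68 tonnes/day = 10,744 tonnes at €20.38/tonne → €218,962.72

€863,787.68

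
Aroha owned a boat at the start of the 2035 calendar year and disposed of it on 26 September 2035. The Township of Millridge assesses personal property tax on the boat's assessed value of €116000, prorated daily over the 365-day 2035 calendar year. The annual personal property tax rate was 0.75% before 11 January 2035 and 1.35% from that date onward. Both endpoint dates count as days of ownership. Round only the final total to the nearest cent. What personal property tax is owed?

1 January – 10 January 2035: 10 days at 0.75% → €116000 × 0.75% × 10/365 = €23.8356
11 January – 26 September 2035: 259 days at 1.35% → €116000 × 1.35% × 259/365 = €1111.2164
Total = €1135.0521

€1135.05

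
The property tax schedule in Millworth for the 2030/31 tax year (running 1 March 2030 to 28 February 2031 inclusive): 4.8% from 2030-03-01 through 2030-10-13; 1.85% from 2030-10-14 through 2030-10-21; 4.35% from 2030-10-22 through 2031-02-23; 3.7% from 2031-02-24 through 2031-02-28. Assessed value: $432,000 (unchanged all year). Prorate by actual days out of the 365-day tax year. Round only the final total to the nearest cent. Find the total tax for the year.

2030-03-01 to 2030-10-13: 227 days at 4.8% → $432,000 × 4.8% × 227/365 = $12,896.0877
2030-10-14 to 2030-10-21: 8 days at 1.85% → $432,000 × 1.85% × 8/365 = $175.1671
2030-10-22 to 2031-02-23: 125 days at 4.35% → $432,000 × 4.35% × 125/365 = $6,435.6164
2031-02-24 to 2031-02-28: 5 days at 3.7% → $432,000 × 3.7% × 5/365 = $218.9589
Total = $19,725.8301

$19,725.83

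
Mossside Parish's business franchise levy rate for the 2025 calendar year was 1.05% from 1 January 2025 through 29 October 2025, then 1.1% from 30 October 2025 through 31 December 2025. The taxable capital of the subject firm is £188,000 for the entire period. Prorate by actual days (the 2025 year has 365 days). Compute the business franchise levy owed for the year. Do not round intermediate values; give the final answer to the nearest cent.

1 January – 29 October 2025: 302 days at 1.05% → £188,000 × 1.05% × 302/365 = £1,633.2822
30 October – 31 December 2025: 63 days at 1.1% → £188,000 × 1.1% × 63/365 = £356.9425
Total = £1,990.2247

£1,990.22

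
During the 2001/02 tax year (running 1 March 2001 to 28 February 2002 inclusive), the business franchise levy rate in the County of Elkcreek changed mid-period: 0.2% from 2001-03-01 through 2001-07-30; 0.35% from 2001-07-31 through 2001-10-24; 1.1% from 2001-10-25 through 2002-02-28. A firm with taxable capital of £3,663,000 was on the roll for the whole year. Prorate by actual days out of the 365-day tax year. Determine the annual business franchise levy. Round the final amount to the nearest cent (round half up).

2001-03-01 to 2001-07-30: 152 days at 0.2% → £3,663,000 × 0.2% × 152/365 = £3,050.8274
2001-07-31 to 2001-10-24: 86 days at 0.35% → £3,663,000 × 0.35% × 86/365 = £3,020.7205
2001-10-25 to 2002-02-28: 127 days at 1.1% → £3,663,000 × 1.1% × 127/365 = £14,019.7562
Total = £20,091.3041

£20,091.30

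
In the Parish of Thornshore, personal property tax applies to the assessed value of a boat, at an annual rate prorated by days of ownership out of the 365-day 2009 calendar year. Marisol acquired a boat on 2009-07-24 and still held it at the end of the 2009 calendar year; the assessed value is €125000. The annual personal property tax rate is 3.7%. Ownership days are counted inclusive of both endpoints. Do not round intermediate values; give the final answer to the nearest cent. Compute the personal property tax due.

€2040.07

Days held (2009-07-24 to 2009-12-31): 161 out of 365
Tax = €125000 × 3.7% × 161/365 = €2040.0685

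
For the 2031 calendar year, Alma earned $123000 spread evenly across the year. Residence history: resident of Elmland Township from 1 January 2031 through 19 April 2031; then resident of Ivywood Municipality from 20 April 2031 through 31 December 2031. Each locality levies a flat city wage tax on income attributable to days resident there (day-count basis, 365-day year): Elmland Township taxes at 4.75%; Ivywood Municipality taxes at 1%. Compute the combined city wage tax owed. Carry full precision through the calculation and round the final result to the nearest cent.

$2607.43

Elmland Township, 1 January – 19 April 2031: 109 days → $123000 × 4.75% × 109/365 = $1744.7466
Ivywood Municipality, 20 April – 31 December 2031: 256 days → $123000 × 1% × 256/365 = $862.6849
Total = $2607.4315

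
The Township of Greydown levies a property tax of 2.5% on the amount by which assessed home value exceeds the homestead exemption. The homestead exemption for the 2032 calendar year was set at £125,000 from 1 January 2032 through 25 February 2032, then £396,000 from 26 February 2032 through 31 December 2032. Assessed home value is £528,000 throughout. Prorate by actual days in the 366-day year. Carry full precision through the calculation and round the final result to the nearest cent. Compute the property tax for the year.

£4,336.61

1 January – 25 February 2032: 56 days, exemption £125,000 → (£528,000 − £125,000) × 2.5% × 56/366 = £1,541.5301
26 February – 31 December 2032: 310 days, exemption £396,000 → (£528,000 − £396,000) × 2.5% × 310/366 = £2,795.0820
Total = £4,336.6120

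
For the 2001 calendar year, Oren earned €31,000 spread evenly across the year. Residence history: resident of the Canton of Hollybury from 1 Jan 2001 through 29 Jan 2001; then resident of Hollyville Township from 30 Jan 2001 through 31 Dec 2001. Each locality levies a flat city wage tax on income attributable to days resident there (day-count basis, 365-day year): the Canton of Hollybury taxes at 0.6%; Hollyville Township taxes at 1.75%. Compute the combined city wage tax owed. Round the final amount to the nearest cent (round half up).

€514.18

The Canton of Hollybury, 1 Jan – 29 Jan 2001: 29 days → €31,000 × 0.6% × 29/365 = €14.7781
Hollyville Township, 30 Jan – 31 Dec 2001: 336 days → €31,000 × 1.75% × 336/365 = €499.3973
Total = €514.1753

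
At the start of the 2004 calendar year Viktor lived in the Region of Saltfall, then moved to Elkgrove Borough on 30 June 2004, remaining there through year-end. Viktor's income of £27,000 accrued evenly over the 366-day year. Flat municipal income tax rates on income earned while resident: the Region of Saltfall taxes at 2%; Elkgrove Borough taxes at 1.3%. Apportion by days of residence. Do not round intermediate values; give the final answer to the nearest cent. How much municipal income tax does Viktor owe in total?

£444.47

The Region of Saltfall, 1 January – 29 June 2004: 181 days → £27,000 × 2% × 181/366 = £267.0492
Elkgrove Borough, 30 June – 31 December 2004: 185 days → £27,000 × 1.3% × 185/366 = £177.4180
Total = £444.4672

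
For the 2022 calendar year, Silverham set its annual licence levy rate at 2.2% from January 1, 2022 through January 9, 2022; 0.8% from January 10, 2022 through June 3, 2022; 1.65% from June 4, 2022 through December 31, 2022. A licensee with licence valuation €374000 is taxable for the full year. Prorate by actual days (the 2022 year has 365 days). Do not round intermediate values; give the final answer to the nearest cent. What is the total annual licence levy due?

January 1 – January 9, 2022: 9 days at 2.2% → €374000 × 2.2% × 9/365 = €202.8822
January 10 – June 3, 2022: 145 days at 0.8% → €374000 × 0.8% × 145/365 = €1188.6027
June 4 – December 31, 2022: 211 days at 1.65% → €374000 × 1.65% × 211/365 = €3567.3452
Total = €4958.8301

€4958.83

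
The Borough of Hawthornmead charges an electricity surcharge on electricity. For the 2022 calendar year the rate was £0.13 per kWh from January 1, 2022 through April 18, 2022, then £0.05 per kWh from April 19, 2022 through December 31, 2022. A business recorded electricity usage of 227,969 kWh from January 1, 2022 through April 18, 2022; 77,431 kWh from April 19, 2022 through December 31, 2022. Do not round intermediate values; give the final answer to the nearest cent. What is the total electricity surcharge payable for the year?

£33507.52

January 1 – April 18, 2022: 227,969 kWh at £0.13/kWh → £29635.97
April 19 – December 31, 2022: 77,431 kWh at £0.05/kWh → £3871.55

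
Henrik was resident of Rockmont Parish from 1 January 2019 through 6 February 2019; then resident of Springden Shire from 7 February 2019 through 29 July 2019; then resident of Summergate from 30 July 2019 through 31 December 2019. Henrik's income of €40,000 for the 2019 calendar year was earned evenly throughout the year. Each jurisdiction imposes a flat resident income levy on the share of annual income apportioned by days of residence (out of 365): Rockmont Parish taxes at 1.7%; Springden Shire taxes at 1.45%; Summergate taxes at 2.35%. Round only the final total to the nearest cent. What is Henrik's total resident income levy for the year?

Rockmont Parish, 1 January – 6 February 2019: 37 days → €40,000 × 1.7% × 37/365 = €68.9315
Springden Shire, 7 February – 29 July 2019: 173 days → €40,000 × 1.45% × 173/365 = €274.9041
Summergate, 30 July – 31 December 2019: 155 days → €40,000 × 2.35% × 155/365 = €399.1781
Total = €743.0137

€743.01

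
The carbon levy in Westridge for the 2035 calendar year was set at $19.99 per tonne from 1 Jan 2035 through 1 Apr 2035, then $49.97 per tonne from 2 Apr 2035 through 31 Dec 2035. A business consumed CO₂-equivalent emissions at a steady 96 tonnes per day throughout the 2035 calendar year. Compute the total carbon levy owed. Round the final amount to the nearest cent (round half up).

1 Jan – 1 Apr 2035: 91 days × 96 tonnes/day = 8,736 tonnes at $19.99/tonne → $174632.64
2 Apr – 31 Dec 2035: 274 days × 96 tonnes/day = 26,304 tonnes at $49.97/tonne → $1314410.88

$1489043.52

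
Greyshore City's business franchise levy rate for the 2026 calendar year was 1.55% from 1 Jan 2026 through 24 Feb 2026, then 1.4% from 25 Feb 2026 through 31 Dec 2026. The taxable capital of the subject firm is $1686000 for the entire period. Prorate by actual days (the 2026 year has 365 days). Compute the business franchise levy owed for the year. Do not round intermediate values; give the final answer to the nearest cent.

1 Jan – 24 Feb 2026: 55 days at 1.55% → $1686000 × 1.55% × 55/365 = $3937.8493
25 Feb – 31 Dec 2026: 310 days at 1.4% → $1686000 × 1.4% × 310/365 = $20047.2329
Total = $23985.0822

$23985.08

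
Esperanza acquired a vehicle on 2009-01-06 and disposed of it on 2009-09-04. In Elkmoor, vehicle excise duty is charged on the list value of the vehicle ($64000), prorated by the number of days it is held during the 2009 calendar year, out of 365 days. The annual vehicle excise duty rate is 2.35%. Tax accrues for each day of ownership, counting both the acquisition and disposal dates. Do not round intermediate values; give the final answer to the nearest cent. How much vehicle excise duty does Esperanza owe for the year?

$997.17

Days held (2009-01-06 to 2009-09-04): 242 out of 365
Tax = $64000 × 2.35% × 242/365 = $997.1726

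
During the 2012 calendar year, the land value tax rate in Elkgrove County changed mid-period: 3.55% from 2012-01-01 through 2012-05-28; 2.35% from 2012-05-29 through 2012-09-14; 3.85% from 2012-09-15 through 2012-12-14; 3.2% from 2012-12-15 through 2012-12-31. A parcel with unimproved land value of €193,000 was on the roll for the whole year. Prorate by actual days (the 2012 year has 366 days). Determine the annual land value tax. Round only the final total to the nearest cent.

2012-01-01 to 2012-05-28: 149 days at 3.55% → €193,000 × 3.55% × 149/366 = €2,789.2719
2012-05-29 to 2012-09-14: 109 days at 2.35% → €193,000 × 2.35% × 109/366 = €1,350.7363
2012-09-15 to 2012-12-14: 91 days at 3.85% → €193,000 × 3.85% × 91/366 = €1,847.4740
2012-12-15 to 2012-12-31: 17 days at 3.2% → €193,000 × 3.2% × 17/366 = €286.8634
Total = €6,274.3456

€6,274.35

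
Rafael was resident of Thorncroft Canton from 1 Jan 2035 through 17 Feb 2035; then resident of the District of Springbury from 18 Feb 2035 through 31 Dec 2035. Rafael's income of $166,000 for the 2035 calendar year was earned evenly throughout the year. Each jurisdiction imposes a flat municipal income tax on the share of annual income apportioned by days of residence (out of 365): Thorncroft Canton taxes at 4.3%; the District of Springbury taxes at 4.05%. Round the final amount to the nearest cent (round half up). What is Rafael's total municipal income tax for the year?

$6,777.58

Thorncroft Canton, 1 Jan – 17 Feb 2035: 48 days → $166,000 × 4.3% × 48/365 = $938.6959
The District of Springbury, 18 Feb – 31 Dec 2035: 317 days → $166,000 × 4.05% × 317/365 = $5,838.8795
Total = $6,777.5753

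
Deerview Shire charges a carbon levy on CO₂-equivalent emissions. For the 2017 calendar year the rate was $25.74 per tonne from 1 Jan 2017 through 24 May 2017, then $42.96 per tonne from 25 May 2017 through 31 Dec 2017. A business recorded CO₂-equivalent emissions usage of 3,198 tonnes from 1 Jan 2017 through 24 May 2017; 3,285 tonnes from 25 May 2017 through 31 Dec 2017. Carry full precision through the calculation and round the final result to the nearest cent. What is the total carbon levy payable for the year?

1 Jan – 24 May 2017: 3,198 tonnes at $25.74/tonne → $82,316.52
25 May – 31 Dec 2017: 3,285 tonnes at $42.96/tonne → $141,123.60

$223,440.12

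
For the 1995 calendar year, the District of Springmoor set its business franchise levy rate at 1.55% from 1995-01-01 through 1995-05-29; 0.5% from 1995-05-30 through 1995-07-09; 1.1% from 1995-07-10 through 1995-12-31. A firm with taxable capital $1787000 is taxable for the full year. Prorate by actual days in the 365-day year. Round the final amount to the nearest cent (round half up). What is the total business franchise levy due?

1995-01-01 to 1995-05-29: 149 days at 1.55% → $1787000 × 1.55% × 149/365 = $11307.0589
1995-05-30 to 1995-07-09: 41 days at 0.5% → $1787000 × 0.5% × 41/365 = $1003.6575
1995-07-10 to 1995-12-31: 175 days at 1.1% → $1787000 × 1.1% × 175/365 = $9424.5890
Total = $21735.3055

$21735.31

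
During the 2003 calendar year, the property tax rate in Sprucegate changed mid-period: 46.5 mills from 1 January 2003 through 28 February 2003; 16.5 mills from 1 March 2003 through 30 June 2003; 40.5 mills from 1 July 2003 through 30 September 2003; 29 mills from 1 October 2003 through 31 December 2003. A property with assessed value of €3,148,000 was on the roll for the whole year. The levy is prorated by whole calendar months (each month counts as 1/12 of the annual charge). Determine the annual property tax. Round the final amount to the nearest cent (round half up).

€96,407.50

1 January – 28 February 2003: 2 months at 46.5 mills → €3,148,000 × 4.65% × 2/12 = €24,397.0000
1 March – 30 June 2003: 4 months at 16.5 mills → €3,148,000 × 1.65% × 4/12 = €17,314.0000
1 July – 30 September 2003: 3 months at 40.5 mills → €3,148,000 × 4.05% × 3/12 = €31,873.5000
1 October – 31 December 2003: 3 months at 29 mills → €3,148,000 × 2.9% × 3/12 = €22,823.0000
Total = €96,407.5000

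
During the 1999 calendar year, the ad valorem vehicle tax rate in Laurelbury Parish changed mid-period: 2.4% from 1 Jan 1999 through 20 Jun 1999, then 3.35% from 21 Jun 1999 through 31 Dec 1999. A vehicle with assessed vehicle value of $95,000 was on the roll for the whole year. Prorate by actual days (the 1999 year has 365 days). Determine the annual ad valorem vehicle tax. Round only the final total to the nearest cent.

$2,759.68

1 Jan – 20 Jun 1999: 171 days at 2.4% → $95,000 × 2.4% × 171/365 = $1,068.1644
21 Jun – 31 Dec 1999: 194 days at 3.35% → $95,000 × 3.35% × 194/365 = $1,691.5205
Total = $2,759.6849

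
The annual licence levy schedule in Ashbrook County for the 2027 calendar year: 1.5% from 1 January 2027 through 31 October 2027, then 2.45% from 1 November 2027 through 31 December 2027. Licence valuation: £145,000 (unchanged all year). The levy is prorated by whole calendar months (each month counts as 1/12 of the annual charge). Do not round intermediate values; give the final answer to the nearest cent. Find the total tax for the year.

1 January – 31 October 2027: 10 months at 1.5% → £145,000 × 1.5% × 10/12 = £1,812.5000
1 November – 31 December 2027: 2 months at 2.45% → £145,000 × 2.45% × 2/12 = £592.0833
Total = £2,404.5833

£2,404.58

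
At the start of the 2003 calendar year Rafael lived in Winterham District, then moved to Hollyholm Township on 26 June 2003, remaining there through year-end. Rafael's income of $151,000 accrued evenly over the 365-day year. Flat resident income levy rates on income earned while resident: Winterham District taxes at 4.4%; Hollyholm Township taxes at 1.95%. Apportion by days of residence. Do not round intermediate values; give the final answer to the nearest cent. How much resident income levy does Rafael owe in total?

Winterham District, 1 January – 25 June 2003: 176 days → $151,000 × 4.4% × 176/365 = $3,203.6822
Hollyholm Township, 26 June – 31 December 2003: 189 days → $151,000 × 1.95% × 189/365 = $1,524.6863
Total = $4,728.3685

$4,728.37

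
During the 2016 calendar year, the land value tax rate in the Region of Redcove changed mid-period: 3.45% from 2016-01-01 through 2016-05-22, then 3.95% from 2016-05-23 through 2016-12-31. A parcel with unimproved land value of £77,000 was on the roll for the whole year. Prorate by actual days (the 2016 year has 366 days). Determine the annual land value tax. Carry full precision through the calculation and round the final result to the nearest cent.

2016-01-01 to 2016-05-22: 143 days at 3.45% → £77,000 × 3.45% × 143/366 = £1,037.9221
2016-05-23 to 2016-12-31: 223 days at 3.95% → £77,000 × 3.95% × 223/366 = £1,853.1544
Total = £2,891.0765

£2,891.08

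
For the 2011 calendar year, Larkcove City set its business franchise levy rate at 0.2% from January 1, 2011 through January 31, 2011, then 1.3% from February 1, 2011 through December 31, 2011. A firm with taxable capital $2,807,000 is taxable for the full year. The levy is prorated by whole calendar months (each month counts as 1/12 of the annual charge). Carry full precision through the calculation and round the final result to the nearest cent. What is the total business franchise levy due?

$33,917.92

January 1 – January 31, 2011: 1 month at 0.2% → $2,807,000 × 0.2% × 1/12 = $467.8333
February 1 – December 31, 2011: 11 months at 1.3% → $2,807,000 × 1.3% × 11/12 = $33,450.0833
Total = $33,917.9167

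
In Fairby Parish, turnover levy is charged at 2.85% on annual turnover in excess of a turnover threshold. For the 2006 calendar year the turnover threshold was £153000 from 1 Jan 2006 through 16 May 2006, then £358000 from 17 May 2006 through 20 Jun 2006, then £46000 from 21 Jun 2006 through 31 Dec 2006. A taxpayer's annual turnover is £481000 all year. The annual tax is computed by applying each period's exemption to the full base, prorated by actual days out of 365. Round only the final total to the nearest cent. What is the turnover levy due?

1 Jan – 16 May 2006: 136 days, exemption £153000 → (£481000 − £153000) × 2.85% × 136/365 = £3483.0904
17 May – 20 Jun 2006: 35 days, exemption £358000 → (£481000 − £358000) × 2.85% × 35/365 = £336.1438
21 Jun – 31 Dec 2006: 194 days, exemption £46000 → (£481000 − £46000) × 2.85% × 194/365 = £6589.3562
Total = £10408.5904

£10408.59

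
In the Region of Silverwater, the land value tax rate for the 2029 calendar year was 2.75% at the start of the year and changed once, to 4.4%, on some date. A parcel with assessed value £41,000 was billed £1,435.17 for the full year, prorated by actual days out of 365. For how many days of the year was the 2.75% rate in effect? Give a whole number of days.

199 days

Let d = days at the first rate; then 365 − d days at the second rate.
£41,000 × [2.75%·d + 4.4%·(365−d)] / 365 = £1,435.17
Solving gives d = 199, so the new rate took effect on 19 Jul 2029.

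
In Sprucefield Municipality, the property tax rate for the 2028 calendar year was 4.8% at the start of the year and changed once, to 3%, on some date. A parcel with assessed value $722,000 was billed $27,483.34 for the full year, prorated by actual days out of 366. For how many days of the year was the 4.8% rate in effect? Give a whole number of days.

Let d = days at the first rate; then 366 − d days at the second rate.
$722,000 × [4.8%·d + 3%·(366−d)] / 366 = $27,483.34
Solving gives d = 164, so the new rate took effect on 13 Jun 2028.

164 days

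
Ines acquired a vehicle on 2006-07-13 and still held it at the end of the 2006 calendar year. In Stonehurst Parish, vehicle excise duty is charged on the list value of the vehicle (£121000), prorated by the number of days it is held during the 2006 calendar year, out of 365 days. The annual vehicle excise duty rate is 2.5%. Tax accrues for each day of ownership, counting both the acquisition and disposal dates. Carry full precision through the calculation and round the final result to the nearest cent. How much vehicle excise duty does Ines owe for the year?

£1425.48

Days held (2006-07-13 to 2006-12-31): 172 out of 365
Tax = £121000 × 2.5% × 172/365 = £1425.4795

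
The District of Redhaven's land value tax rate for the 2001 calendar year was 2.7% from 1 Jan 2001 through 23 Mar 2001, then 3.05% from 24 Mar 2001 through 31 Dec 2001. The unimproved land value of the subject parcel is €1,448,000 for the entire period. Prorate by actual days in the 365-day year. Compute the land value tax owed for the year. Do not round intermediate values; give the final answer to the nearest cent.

1 Jan – 23 Mar 2001: 82 days at 2.7% → €1,448,000 × 2.7% × 82/365 = €8,783.2110
24 Mar – 31 Dec 2001: 283 days at 3.05% → €1,448,000 × 3.05% × 283/365 = €34,242.2247
Total = €43,025.4356

€43,025.44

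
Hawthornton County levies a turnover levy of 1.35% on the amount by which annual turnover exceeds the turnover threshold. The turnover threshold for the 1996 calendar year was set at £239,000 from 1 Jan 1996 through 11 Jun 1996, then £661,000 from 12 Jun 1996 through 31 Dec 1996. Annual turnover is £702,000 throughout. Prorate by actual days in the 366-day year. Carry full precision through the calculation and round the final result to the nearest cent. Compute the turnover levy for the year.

1 Jan – 11 Jun 1996: 163 days, exemption £239,000 → (£702,000 − £239,000) × 1.35% × 163/366 = £2,783.6926
12 Jun – 31 Dec 1996: 203 days, exemption £661,000 → (£702,000 − £661,000) × 1.35% × 203/366 = £306.9959
Total = £3,090.6885

£3,090.69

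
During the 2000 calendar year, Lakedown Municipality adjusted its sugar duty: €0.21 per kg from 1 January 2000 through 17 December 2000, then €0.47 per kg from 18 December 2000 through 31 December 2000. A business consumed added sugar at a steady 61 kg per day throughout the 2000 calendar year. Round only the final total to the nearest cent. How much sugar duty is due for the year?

1 January – 17 December 2000: 352 days × 61 kg/day = 21,472 kg at €0.21/kg → €4,509.12
18 December – 31 December 2000: 14 days × 61 kg/day = 854 kg at €0.47/kg → €401.38

€4,910.50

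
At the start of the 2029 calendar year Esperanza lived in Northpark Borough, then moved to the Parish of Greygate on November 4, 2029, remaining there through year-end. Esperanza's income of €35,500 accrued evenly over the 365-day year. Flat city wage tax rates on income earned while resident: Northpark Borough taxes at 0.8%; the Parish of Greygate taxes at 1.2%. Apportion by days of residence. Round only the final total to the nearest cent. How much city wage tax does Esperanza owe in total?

€306.56

Northpark Borough, January 1 – November 3, 2029: 307 days → €35,500 × 0.8% × 307/365 = €238.8712
The Parish of Greygate, November 4 – December 31, 2029: 58 days → €35,500 × 1.2% × 58/365 = €67.6932
Total = €306.5644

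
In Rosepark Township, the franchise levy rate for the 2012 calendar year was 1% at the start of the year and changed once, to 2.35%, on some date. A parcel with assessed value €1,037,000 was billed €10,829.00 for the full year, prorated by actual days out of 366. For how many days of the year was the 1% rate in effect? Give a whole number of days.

354 days

Let d = days at the first rate; then 366 − d days at the second rate.
€1,037,000 × [1%·d + 2.35%·(366−d)] / 366 = €10,829.00
Solving gives d = 354, so the new rate took effect on December 20, 2012.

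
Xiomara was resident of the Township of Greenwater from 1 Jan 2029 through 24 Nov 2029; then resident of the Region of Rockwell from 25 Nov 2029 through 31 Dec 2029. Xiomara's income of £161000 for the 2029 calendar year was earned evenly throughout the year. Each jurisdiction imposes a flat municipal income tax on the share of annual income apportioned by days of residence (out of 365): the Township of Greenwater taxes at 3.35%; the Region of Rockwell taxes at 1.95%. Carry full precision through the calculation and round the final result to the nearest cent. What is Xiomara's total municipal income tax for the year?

£5165.01

The Township of Greenwater, 1 Jan – 24 Nov 2029: 328 days → £161000 × 3.35% × 328/365 = £4846.7616
The Region of Rockwell, 25 Nov – 31 Dec 2029: 37 days → £161000 × 1.95% × 37/365 = £318.2507
Total = £5165.0123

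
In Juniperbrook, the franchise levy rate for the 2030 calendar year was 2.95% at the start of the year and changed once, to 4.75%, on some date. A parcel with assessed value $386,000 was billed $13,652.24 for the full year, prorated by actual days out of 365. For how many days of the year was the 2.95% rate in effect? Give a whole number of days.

Let d = days at the first rate; then 365 − d days at the second rate.
$386,000 × [2.95%·d + 4.75%·(365−d)] / 365 = $13,652.24
Solving gives d = 246, so the new rate took effect on 4 September 2030.

246 days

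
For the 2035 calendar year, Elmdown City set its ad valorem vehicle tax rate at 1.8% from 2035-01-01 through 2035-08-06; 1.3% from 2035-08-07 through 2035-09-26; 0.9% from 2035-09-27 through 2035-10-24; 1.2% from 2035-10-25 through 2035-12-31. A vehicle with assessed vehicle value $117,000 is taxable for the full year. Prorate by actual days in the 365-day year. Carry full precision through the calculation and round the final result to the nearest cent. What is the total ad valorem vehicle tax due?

2035-01-01 to 2035-08-06: 218 days at 1.8% → $117,000 × 1.8% × 218/365 = $1,257.8301
2035-08-07 to 2035-09-26: 51 days at 1.3% → $117,000 × 1.3% × 51/365 = $212.5233
2035-09-27 to 2035-10-24: 28 days at 0.9% → $117,000 × 0.9% × 28/365 = $80.7781
2035-10-25 to 2035-12-31: 68 days at 1.2% → $117,000 × 1.2% × 68/365 = $261.5671
Total = $1,812.6986

$1,812.70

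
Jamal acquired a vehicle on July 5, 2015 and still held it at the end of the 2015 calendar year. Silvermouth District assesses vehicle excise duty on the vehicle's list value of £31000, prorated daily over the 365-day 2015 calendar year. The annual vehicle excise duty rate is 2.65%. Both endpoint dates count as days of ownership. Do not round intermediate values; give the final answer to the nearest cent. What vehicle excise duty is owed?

Days held (July 5 – December 31, 2015): 180 out of 365
Tax = £31000 × 2.65% × 180/365 = £405.1233

£405.12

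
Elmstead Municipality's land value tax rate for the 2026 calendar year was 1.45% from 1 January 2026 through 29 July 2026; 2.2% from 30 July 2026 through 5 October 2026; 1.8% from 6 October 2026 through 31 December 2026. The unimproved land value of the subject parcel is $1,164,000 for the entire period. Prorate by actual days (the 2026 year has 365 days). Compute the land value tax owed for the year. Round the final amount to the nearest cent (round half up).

$19,475.47

1 January – 29 July 2026: 210 days at 1.45% → $1,164,000 × 1.45% × 210/365 = $9,710.6301
30 July – 5 October 2026: 68 days at 2.2% → $1,164,000 × 2.2% × 68/365 = $4,770.8055
6 October – 31 December 2026: 87 days at 1.8% → $1,164,000 × 1.8% × 87/365 = $4,994.0384
Total = $19,475.4740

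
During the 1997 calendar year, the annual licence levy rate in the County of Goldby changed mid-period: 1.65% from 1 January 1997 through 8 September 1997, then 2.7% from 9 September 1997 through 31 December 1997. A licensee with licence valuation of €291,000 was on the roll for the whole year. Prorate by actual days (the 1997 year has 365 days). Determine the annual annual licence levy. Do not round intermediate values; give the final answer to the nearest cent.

€5,755.82

1 January – 8 September 1997: 251 days at 1.65% → €291,000 × 1.65% × 251/365 = €3,301.8534
9 September – 31 December 1997: 114 days at 2.7% → €291,000 × 2.7% × 114/365 = €2,453.9671
Total = €5,755.8205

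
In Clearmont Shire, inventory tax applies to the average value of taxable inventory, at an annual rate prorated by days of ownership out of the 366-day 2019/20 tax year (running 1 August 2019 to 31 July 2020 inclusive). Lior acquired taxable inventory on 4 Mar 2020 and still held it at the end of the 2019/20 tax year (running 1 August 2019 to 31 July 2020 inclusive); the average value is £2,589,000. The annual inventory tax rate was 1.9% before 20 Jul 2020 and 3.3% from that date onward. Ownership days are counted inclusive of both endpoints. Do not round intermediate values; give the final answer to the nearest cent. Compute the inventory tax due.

£21,348.64

4 Mar – 19 Jul 2020: 138 days at 1.9% → £2,589,000 × 1.9% × 138/366 = £18,547.4262
20 Jul – 31 Jul 2020: 12 days at 3.3% → £2,589,000 × 3.3% × 12/366 = £2,801.2131
Total = £21,348.6393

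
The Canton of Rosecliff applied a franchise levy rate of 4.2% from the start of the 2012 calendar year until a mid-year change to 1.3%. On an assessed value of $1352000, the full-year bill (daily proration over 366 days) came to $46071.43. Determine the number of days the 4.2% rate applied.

266 days

Let d = days at the first rate; then 366 − d days at the second rate.
$1352000 × [4.2%·d + 1.3%·(366−d)] / 366 = $46071.43
Solving gives d = 266, so the new rate took effect on September 23, 2012.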